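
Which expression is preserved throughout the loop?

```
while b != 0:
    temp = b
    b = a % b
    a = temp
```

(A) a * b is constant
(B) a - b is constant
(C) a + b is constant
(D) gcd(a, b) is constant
D

A loop invariant must hold before the first iteration and be re-established by every execution of the body.

(D) gcd(a, b) is constant: One iteration replaces (a, b) by (b, a mod b). Since a mod b = a - q*b for an integer q, any common divisor of a and b divides b and a mod b, and conversely; hence gcd(b, a mod b) = gcd(a, b). For instance (13, 11) -> (11, 2) keeps gcd = 1. At exit b = 0 and a = gcd of the original inputs.

The other options fail:
(A) a * b is constant: e.g. (a, b) = (13, 11) -> (11, 2): the product goes from 143 to 22.
(B) a - b is constant: e.g. (a, b) = (13, 11) -> (11, 2): the difference goes from 2 to 9.
(C) a + b is constant: e.g. (a, b) = (13, 11) -> (11, 2): the sum goes from 24 to 13.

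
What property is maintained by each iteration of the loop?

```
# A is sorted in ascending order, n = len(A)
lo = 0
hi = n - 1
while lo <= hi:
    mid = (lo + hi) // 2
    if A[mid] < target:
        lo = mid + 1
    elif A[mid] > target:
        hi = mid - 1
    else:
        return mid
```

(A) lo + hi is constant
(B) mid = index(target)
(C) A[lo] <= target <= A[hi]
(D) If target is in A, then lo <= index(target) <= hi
D

A loop invariant must hold before the first iteration and be re-established by every execution of the body.

(D) If target is in A, then lo <= index(target) <= hi: Before the loop [lo, hi] = [0, n-1] covers every index. When A[mid] < target, sortedness puts target strictly to the right of mid, so setting lo = mid + 1 keeps index(target) in [lo, hi]; symmetrically for hi = mid - 1. Hence 'if target is in A then lo <= index(target) <= hi' holds after every iteration, and when lo > hi it proves target is absent.

The other options fail:
(A) lo + hi is constant: each iteration moves exactly one of lo, hi, so lo + hi changes (e.g. 0 + (n-1) becomes (mid+1) + (n-1)).
(B) mid = index(target): mid is just the current probe; it equals index(target) only on the iteration that returns.
(C) A[lo] <= target <= A[hi]: fails when target is not in A (e.g. target < A[0] already violates it before the loop), so it is not maintained in general.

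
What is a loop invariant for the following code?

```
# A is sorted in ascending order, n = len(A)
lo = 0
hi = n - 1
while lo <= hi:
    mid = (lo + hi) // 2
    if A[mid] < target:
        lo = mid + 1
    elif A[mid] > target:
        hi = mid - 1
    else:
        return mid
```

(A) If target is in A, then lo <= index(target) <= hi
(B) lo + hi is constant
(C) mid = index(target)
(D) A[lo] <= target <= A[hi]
A

A loop invariant must hold before the first iteration and be re-established by every execution of the body.

(A) If target is in A, then lo <= index(target) <= hi: Before the loop [lo, hi] = [0, n-1] covers every index. When A[mid] < target, sortedness puts target strictly to the right of mid, so setting lo = mid + 1 keeps index(target) in [lo, hi]; symmetrically for hi = mid - 1. Hence 'if target is in A then lo <= index(target) <= hi' holds after every iteration, and when lo > hi it proves target is absent.

The other options fail:
(B) lo + hi is constant: each iteration moves exactly one of lo, hi, so lo + hi changes (e.g. 0 + (n-1) becomes (mid+1) + (n-1)).
(C) mid = index(target): mid is just the current probe; it equals index(target) only on the iteration that returns.
(D) A[lo] <= target <= A[hi]: fails when target is not in A (e.g. target < A[0] already violates it before the loop), so it is not maintained in general.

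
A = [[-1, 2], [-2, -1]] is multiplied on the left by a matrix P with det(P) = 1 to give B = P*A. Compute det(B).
5

By the multiplicative property of determinants, det(B) = det(P*A) = det(P) * det(A) = det(A),
so the determinant is invariant under multiplication by any determinant-1 matrix; we just need det(A).

det(A) = (-1)(-1) - (2)(-2) = 1 - (-4) = 5

Therefore det(B) = 1 * 5 = 5.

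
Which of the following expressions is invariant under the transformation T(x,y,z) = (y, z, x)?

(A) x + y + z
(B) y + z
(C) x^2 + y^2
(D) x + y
A

Apply T(x,y,z) = (y, z, x) to each option, i.e. replace (x, y, z) by the transformed coordinates.
Substitute the transformed coordinates into each option and compare with the original:
(A) x + y + z  ->  (y) + (z) + (x) = x + y + z   [equals x + y + z: invariant]
(B) y + z  ->  (z) + (x) = x + z   [differs from y + z: not invariant]
(C) x^2 + y^2  ->  (y)^2 + (z)^2 = y^2 + z^2   [differs from x^2 + y^2: not invariant]
(D) x + y  ->  (y) + (z) = y + z   [differs from x + y: not invariant]

Only option (A), x + y + z, is unchanged by the transformation.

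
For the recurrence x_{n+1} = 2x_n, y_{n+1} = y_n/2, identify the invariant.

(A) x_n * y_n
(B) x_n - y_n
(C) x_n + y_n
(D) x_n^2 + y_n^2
A

For the recurrence x_{n+1} = 2x_n, y_{n+1} = y_n/2:

x_{n+1} * y_{n+1} = (2x_n) * (y_n/2) = x_n * y_n
The product is conserved.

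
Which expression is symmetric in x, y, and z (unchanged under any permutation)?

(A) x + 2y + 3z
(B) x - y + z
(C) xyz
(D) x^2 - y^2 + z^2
C

A symmetric expression is unchanged when the variables are permuted; here the transformation to test is the swap (x, y) -> (y, x).
A symmetric expression must survive every permutation; the single swap x <-> y already eliminates the distractors, and the keyed expression is also unchanged by x <-> z and y <-> z (each variable enters it in exactly the same way).
Substitute the transformed coordinates into each option and compare with the original:
(A) x + 2y + 3z  ->  (y) + 2(x) + 3z = 2x + y + 3z   [differs from x + 2y + 3z: not invariant]
(B) x - y + z  ->  (y) - (x) + z = -x + y + z   [differs from x - y + z: not invariant]
(C) xyz  ->  (y)(x)z = xyz   [equals xyz: invariant]
(D) x^2 - y^2 + z^2  ->  (y)^2 - (x)^2 + z^2 = -x^2 + y^2 + z^2   [differs from x^2 - y^2 + z^2: not invariant]

Only option (C), xyz, is unchanged by the transformation.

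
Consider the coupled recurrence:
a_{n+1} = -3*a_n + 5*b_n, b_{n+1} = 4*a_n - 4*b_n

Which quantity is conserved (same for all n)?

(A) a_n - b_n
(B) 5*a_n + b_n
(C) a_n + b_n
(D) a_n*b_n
C

Replace a_n by a_{n+1} = -3*a_n + 5*b_n and b_n by b_{n+1} = 4*a_n - 4*b_n in each option and simplify:
(A) a_n - b_n  ->  (-3*a_n + 5*b_n) - (4*a_n - 4*b_n) = -7*a_n + 9*b_n   [not conserved]
(B) 5*a_n + b_n  ->  5*(-3*a_n + 5*b_n) + (4*a_n - 4*b_n) = -11*a_n + 21*b_n   [not conserved]
(C) a_n + b_n  ->  (-3*a_n + 5*b_n) + (4*a_n - 4*b_n) = a_n + b_n   [conserved]
(D) a_n*b_n  ->  (-3*a_n + 5*b_n)*(4*a_n - 4*b_n) = -12*a_n^2 + 32*a_n*b_n - 20*b_n^2   [not conserved]

Only (C) a_n + b_n returns to itself after one step, so it is the conserved quantity.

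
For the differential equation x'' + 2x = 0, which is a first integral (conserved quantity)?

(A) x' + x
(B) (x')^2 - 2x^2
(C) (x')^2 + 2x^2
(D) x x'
C

A first integral I satisfies dI/dt = 0 along every solution. Differentiate each option and use the equation of motion:
(A) d/dt[x' + x] = x'' + x' = -2x + x', not identically 0
(B) d/dt[(x')^2 - 2x^2] = 2x'x'' - 4x x' = -8x x', not identically 0
(C) d/dt[(x')^2 + 2x^2] = 2x'x'' + 4x x' = 2x'(-2x) + 4x x' = 0
(D) d/dt[x x'] = (x')^2 + x x'' = (x')^2 - 2x^2, not identically 0

Only (C) has zero time-derivative. So the energy-like quantity (x')^2 + 2x^2 is the first integral.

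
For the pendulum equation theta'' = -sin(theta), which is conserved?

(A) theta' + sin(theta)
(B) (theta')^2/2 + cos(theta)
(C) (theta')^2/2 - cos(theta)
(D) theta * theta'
C

A first integral I satisfies dI/dt = 0 along every solution. Differentiate each option and use the equation of motion:
(A) d/dt[theta' + sin(theta)] = theta'' + cos(theta) theta' = -sin(theta) + theta' cos(theta), not identically 0
(B) d/dt[(theta')^2/2 + cos(theta)] = theta' theta'' - sin(theta) theta' = -2 theta' sin(theta), not identically 0
(C) d/dt[(theta')^2/2 - cos(theta)] = theta' theta'' + sin(theta) theta' = theta'(-sin(theta)) + theta' sin(theta) = 0
(D) d/dt[theta * theta'] = (theta')^2 + theta theta'' = (theta')^2 - theta sin(theta), not identically 0

Only (C) has zero time-derivative. This is the total energy: kinetic (theta')^2/2 plus potential -cos(theta).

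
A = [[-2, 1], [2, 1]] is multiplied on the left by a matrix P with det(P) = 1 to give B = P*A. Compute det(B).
-4

By the multiplicative property of determinants, det(B) = det(P*A) = det(P) * det(A) = det(A),
so the determinant is invariant under multiplication by any determinant-1 matrix; we just need det(A).

det(A) = (-2)(1) - (1)(2) = -2 - 2 = -4

Therefore det(B) = 1 * (-4) = -4.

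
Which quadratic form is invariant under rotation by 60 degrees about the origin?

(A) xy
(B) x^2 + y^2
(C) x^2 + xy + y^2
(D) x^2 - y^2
B

Rotation by 60 degrees sends (x, y) to (x/2 - sqrt(3)y/2, sqrt(3)x/2 + y/2).
Substitute the transformed coordinates into each option and compare with the original:
(A) xy  ->  (x/2 - sqrt(3)y/2)(sqrt(3)x/2 + y/2) = sqrt(3)x^2/4 - xy/2 - sqrt(3)y^2/4   [differs from xy: not invariant]
(B) x^2 + y^2  ->  (x/2 - sqrt(3)y/2)^2 + (sqrt(3)x/2 + y/2)^2 = x^2 + y^2   [equals x^2 + y^2: invariant]
(C) x^2 + xy + y^2  ->  (x/2 - sqrt(3)y/2)^2 + (x/2 - sqrt(3)y/2)(sqrt(3)x/2 + y/2) + (sqrt(3)x/2 + y/2)^2 = sqrt(3)x^2/4 + x^2 - xy/2 - sqrt(3)y^2/4 + y^2   [differs from x^2 + xy + y^2: not invariant]
(D) x^2 - y^2  ->  (x/2 - sqrt(3)y/2)^2 - (sqrt(3)x/2 + y/2)^2 = -x^2/2 - sqrt(3)xy + y^2/2   [differs from x^2 - y^2: not invariant]

Only option (B), x^2 + y^2, is unchanged by the transformation.
x^2 + y^2 is the squared distance from the origin, which rotations preserve.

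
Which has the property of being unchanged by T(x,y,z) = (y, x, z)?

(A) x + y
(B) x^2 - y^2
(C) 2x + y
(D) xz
A

Apply T(x,y,z) = (y, x, z) to each option, i.e. replace (x, y, z) by the transformed coordinates.
Substitute the transformed coordinates into each option and compare with the original:
(A) x + y  ->  (y) + (x) = x + y   [equals x + y: invariant]
(B) x^2 - y^2  ->  (y)^2 - (x)^2 = -x^2 + y^2   [differs from x^2 - y^2: not invariant]
(C) 2x + y  ->  2(y) + (x) = x + 2y   [differs from 2x + y: not invariant]
(D) xz  ->  (y)(z) = yz   [differs from xz: not invariant]

Only option (A), x + y, is unchanged by the transformation.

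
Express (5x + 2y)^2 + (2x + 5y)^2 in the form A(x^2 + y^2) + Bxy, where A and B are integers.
29(x^2 + y^2) + 40xy

Expanding: (5x + 2y)^2 = 25x^2 + 20xy + 4y^2
(2x + 5y)^2 = 4x^2 + 20xy + 25y^2
Sum = (25+4)(x^2+y^2) + 40xy = 29(x^2 + y^2) + 40xy
This is symmetric in x and y.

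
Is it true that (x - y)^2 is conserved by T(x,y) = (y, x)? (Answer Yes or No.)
Yes

Substitute T(x,y) = (y, x) into the expression and compare with the original.

Original: (x - y)^2
After applying T: ((y) - (x))^2 = x^2 - 2xy + y^2

This is identical to the original (x - y)^2, so the expression is invariant.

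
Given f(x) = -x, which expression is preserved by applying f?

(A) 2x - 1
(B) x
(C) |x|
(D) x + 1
C

For f(x) = -x:
Applying f replaces x by -x. Since |-x| = |x|, the absolute value is unchanged by f, whereas x -> -x, 2x - 1 -> -2x - 1 and x + 1 -> -x + 1 all change.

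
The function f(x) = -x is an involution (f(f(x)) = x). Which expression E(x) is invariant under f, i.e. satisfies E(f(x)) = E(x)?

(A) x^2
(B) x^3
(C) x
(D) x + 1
A

Replace x by f(x) = -x in each option and simplify. As a quick numerical cross-check, also compare E(5) with E(f(5)) = E(-5).

(A) x^2  ->  (-x)^2, which simplifies back to x^2; check: E(5) = 25, E(-5) = 25.   [invariant]
(B) x^3  ->  (-x)^3 = -x^3; check: E(5) = 125 but E(-5) = -125.   [not invariant]
(C) x  ->  (-x) = -x; check: E(5) = 5 but E(-5) = -5.   [not invariant]
(D) x + 1  ->  (-x) + 1 = 1 - x; check: E(5) = 6 but E(-5) = -4.   [not invariant]

Only (A) is unchanged. E is symmetric under swapping x with f(x) = -x, which is exactly what an involution does.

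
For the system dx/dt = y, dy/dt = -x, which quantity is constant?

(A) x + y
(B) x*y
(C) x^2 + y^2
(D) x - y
C

A first integral I satisfies dI/dt = 0 along every solution. Differentiate each option and use the equation of motion:
(A) d/dt[x + y] = y + (-x) = y - x, not identically 0
(B) d/dt[x*y] = (dx/dt)y + x(dy/dt) = y^2 - x^2, not identically 0
(C) d/dt[x^2 + y^2] = 2x*dx/dt + 2y*dy/dt = 2x*y + 2y*(-x) = 0
(D) d/dt[x - y] = y - (-x) = x + y, not identically 0

Only (C) has zero time-derivative. So x^2 + y^2 (the squared radius; trajectories are circles) is the conserved quantity.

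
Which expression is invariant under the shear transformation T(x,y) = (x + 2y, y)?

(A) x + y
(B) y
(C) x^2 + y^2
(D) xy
B

Under the shear T(x,y) = (x + 2y, y):
Substitute the transformed coordinates into each option and compare with the original:
(A) x + y  ->  (x + 2y) + (y) = x + 3y   [differs from x + y: not invariant]
(B) y  ->  (y) = y   [equals y: invariant]
(C) x^2 + y^2  ->  (x + 2y)^2 + (y)^2 = x^2 + 4xy + 5y^2   [differs from x^2 + y^2: not invariant]
(D) xy  ->  (x + 2y)(y) = xy + 2y^2   [differs from xy: not invariant]

Only option (B), y, is unchanged by the transformation.
A horizontal shear moves points parallel to the x-axis, so the y-coordinate (and any function of y alone) is unchanged.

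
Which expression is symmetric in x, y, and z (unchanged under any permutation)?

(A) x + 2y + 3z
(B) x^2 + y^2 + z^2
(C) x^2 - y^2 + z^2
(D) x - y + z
B

A symmetric expression is unchanged when the variables are permuted; here the transformation to test is the swap (x, y) -> (y, x).
A symmetric expression must survive every permutation; the single swap x <-> y already eliminates the distractors, and the keyed expression is also unchanged by x <-> z and y <-> z (each variable enters it in exactly the same way).
Substitute the transformed coordinates into each option and compare with the original:
(A) x + 2y + 3z  ->  (y) + 2(x) + 3z = 2x + y + 3z   [differs from x + 2y + 3z: not invariant]
(B) x^2 + y^2 + z^2  ->  (y)^2 + (x)^2 + z^2 = x^2 + y^2 + z^2   [equals x^2 + y^2 + z^2: invariant]
(C) x^2 - y^2 + z^2  ->  (y)^2 - (x)^2 + z^2 = -x^2 + y^2 + z^2   [differs from x^2 - y^2 + z^2: not invariant]
(D) x - y + z  ->  (y) - (x) + z = -x + y + z   [differs from x - y + z: not invariant]

Only option (B), x^2 + y^2 + z^2, is unchanged by the transformation.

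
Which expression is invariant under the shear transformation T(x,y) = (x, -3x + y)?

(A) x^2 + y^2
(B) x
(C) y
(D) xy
B

Under the shear T(x,y) = (x, -3x + y):
Substitute the transformed coordinates into each option and compare with the original:
(A) x^2 + y^2  ->  (x)^2 + (-3x + y)^2 = 10x^2 - 6xy + y^2   [differs from x^2 + y^2: not invariant]
(B) x  ->  (x) = x   [equals x: invariant]
(C) y  ->  (-3x + y) = -3x + y   [differs from y: not invariant]
(D) xy  ->  (x)(-3x + y) = -3x^2 + xy   [differs from xy: not invariant]

Only option (B), x, is unchanged by the transformation.
A vertical shear moves points parallel to the y-axis, so the x-coordinate (and any function of x alone) is unchanged.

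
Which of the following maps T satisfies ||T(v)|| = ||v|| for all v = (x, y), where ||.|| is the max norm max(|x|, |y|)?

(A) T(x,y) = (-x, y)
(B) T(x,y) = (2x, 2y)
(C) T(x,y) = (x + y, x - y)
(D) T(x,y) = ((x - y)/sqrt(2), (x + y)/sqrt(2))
A

A transformation preserves a norm if ||T(v)|| = ||v|| for every v; a single vector where the norm changes rules an option out.

(A) T(x,y) = (-x, y): preserves the norm -- it only permutes the coordinates and/or flips signs, which leaves max(|x|, |y|) unchanged.
(B) T(x,y) = (2x, 2y): v = (1, 0) has norm max(|1|, |0|) = 1, but T(v) = (2, 0) has norm 2 -- not preserved.
(C) T(x,y) = (x + y, x - y): v = (1, 1) has norm max(|1|, |1|) = 1, but T(v) = (2, 0) has norm 2 -- not preserved.
(D) T(x,y) = ((x - y)/sqrt(2), (x + y)/sqrt(2)): v = (1, 0) has norm max(|1|, |0|) = 1, but T(v) = (sqrt(2)/2, sqrt(2)/2) has norm sqrt(2)/2 -- not preserved.

Therefore the answer is (A).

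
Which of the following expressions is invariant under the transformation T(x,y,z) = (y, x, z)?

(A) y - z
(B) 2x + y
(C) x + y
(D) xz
C

Apply T(x,y,z) = (y, x, z) to each option, i.e. replace (x, y, z) by the transformed coordinates.
Substitute the transformed coordinates into each option and compare with the original:
(A) y - z  ->  (x) - (z) = x - z   [differs from y - z: not invariant]
(B) 2x + y  ->  2(y) + (x) = x + 2y   [differs from 2x + y: not invariant]
(C) x + y  ->  (y) + (x) = x + y   [equals x + y: invariant]
(D) xz  ->  (y)(z) = yz   [differs from xz: not invariant]

Only option (C), x + y, is unchanged by the transformation.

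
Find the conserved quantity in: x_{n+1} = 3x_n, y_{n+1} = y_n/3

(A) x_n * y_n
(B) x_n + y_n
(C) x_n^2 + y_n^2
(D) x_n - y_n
A

For the recurrence x_{n+1} = 3x_n, y_{n+1} = y_n/3:

x_{n+1} * y_{n+1} = (3x_n) * (y_n/3) = x_n * y_n
The product is conserved.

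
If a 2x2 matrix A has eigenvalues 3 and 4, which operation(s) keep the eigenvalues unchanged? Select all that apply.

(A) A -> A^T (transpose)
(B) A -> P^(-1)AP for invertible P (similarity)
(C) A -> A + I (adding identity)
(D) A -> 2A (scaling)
A and B

Eigenvalues are preserved by:
1. Similarity transformations: A -> P^(-1)AP (same characteristic polynomial)
2. Transpose: A^T has the same eigenvalues as A

Eigenvalues are NOT preserved by:
- Adding identity: eigenvalues become 3+1, 4+1
- Scaling: eigenvalues become 6, 8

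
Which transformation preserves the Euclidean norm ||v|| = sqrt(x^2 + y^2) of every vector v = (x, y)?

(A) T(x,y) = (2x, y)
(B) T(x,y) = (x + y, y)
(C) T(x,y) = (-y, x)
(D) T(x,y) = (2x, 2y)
C

A transformation preserves a norm if ||T(v)|| = ||v|| for every v; a single vector where the norm changes rules an option out.

(A) T(x,y) = (2x, y): v = (1, 0) has norm sqrt((1)^2 + (0)^2) = 1, but T(v) = (2, 0) has norm 2 -- not preserved.
(B) T(x,y) = (x + y, y): v = (0, 1) has norm sqrt((0)^2 + (1)^2) = 1, but T(v) = (1, 1) has norm sqrt(2) -- not preserved.
(C) T(x,y) = (-y, x): preserves the norm -- it is an orthogonal map (a rotation/reflection), and (-y)^2 + (x)^2 simplifies to x^2 + y^2.
(D) T(x,y) = (2x, 2y): v = (1, 0) has norm sqrt((1)^2 + (0)^2) = 1, but T(v) = (2, 0) has norm 2 -- not preserved.

Therefore the answer is (C).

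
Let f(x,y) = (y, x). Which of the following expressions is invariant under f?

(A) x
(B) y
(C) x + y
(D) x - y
C

For f(x,y) = (y, x):
After applying f: x' = y, y' = x. So x' + y' = y + x = x + y.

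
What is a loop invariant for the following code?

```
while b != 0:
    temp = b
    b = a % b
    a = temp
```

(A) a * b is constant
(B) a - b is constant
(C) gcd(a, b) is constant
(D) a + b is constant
C

A loop invariant must hold before the first iteration and be re-established by every execution of the body.

(C) gcd(a, b) is constant: One iteration replaces (a, b) by (b, a mod b). Since a mod b = a - q*b for an integer q, any common divisor of a and b divides b and a mod b, and conversely; hence gcd(b, a mod b) = gcd(a, b). For instance (39, 7) -> (7, 4) keeps gcd = 1. At exit b = 0 and a = gcd of the original inputs.

The other options fail:
(A) a * b is constant: e.g. (a, b) = (39, 7) -> (7, 4): the product goes from 273 to 28.
(B) a - b is constant: e.g. (a, b) = (39, 7) -> (7, 4): the difference goes from 32 to 3.
(D) a + b is constant: e.g. (a, b) = (39, 7) -> (7, 4): the sum goes from 46 to 11.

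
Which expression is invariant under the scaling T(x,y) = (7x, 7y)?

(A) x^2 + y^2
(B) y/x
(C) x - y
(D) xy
B

Under the uniform scaling T(x,y) = (7x, 7y):
Substitute the transformed coordinates into each option and compare with the original:
(A) x^2 + y^2  ->  (7x)^2 + (7y)^2 = 49x^2 + 49y^2   [differs from x^2 + y^2: not invariant]
(B) y/x  ->  (7y)/(7x) = y/x   [equals y/x: invariant]
(C) x - y  ->  (7x) - (7y) = 7x - 7y   [differs from x - y: not invariant]
(D) xy  ->  (7x)(7y) = 49xy   [differs from xy: not invariant]

Only option (B), y/x, is unchanged by the transformation.
The common factor 7 cancels in a ratio of coordinates, while sums, products and sums of squares pick up factors of 7 or 49.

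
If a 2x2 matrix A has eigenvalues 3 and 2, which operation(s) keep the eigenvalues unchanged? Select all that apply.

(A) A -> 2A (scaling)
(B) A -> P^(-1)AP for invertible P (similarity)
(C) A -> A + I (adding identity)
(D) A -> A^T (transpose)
B and D

Eigenvalues are preserved by:
1. Similarity transformations: A -> P^(-1)AP (same characteristic polynomial)
2. Transpose: A^T has the same eigenvalues as A

Eigenvalues are NOT preserved by:
- Adding identity: eigenvalues become 3+1, 2+1
- Scaling: eigenvalues become 6, 4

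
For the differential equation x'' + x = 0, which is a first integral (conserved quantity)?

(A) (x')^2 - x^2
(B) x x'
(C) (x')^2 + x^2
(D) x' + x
C

A first integral I satisfies dI/dt = 0 along every solution. Differentiate each option and use the equation of motion:
(A) d/dt[(x')^2 - x^2] = 2x'x'' - 2x x' = -4x x', not identically 0
(B) d/dt[x x'] = (x')^2 + x x'' = (x')^2 - x^2, not identically 0
(C) d/dt[(x')^2 + x^2] = 2x'x'' + 2x x' = 2x'(-x) + 2x x' = 0
(D) d/dt[x' + x] = x'' + x' = -x + x', not identically 0

Only (C) has zero time-derivative. So the energy-like quantity (x')^2 + x^2 is the first integral.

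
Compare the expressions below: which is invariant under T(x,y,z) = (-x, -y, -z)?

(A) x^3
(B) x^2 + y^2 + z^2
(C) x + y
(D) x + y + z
B

Apply T(x,y,z) = (-x, -y, -z) to each option, i.e. replace (x, y, z) by the transformed coordinates.
Substitute the transformed coordinates into each option and compare with the original:
(A) x^3  ->  (-x)^3 = -x^3   [differs from x^3: not invariant]
(B) x^2 + y^2 + z^2  ->  (-x)^2 + (-y)^2 + (-z)^2 = x^2 + y^2 + z^2   [equals x^2 + y^2 + z^2: invariant]
(C) x + y  ->  (-x) + (-y) = -x - y   [differs from x + y: not invariant]
(D) x + y + z  ->  (-x) + (-y) + (-z) = -x - y - z   [differs from x + y + z: not invariant]

Only option (B), x^2 + y^2 + z^2, is unchanged by the transformation.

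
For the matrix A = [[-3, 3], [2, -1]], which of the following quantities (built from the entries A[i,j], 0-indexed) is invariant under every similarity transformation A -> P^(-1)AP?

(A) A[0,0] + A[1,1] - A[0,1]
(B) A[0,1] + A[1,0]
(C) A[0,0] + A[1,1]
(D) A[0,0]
C

A[0,0] + A[1,1] is the trace of A. By the cyclic property of the trace, tr(P^(-1)AP) = tr(APP^(-1)) = tr(A), so it is the same for every matrix similar to A.

The other combinations are not similarity invariants. For example, take P = [[2, 1], [1, 1]] (det P = 1), so P^(-1) = [[1, -1], [-1, 2]] and
B = P^(-1)AP = [[-6, -1], [9, 2]].
Evaluating each option on A and on B:
(A) A[0,0] + A[1,1] - A[0,1]: -7 for A, -3 for B -> changes
(B) A[0,1] + A[1,0]: 5 for A, 8 for B -> changes
(C) A[0,0] + A[1,1]: -4 for A, -4 for B -> unchanged
(D) A[0,0]: -3 for A, -6 for B -> changes

Only (C) A[0,0] + A[1,1] = -4 survives (and it does so for every P, not just this one), so it is the invariant.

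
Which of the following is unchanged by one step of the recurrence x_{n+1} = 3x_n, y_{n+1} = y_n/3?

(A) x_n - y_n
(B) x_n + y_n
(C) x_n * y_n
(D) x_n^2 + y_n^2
C

For the recurrence x_{n+1} = 3x_n, y_{n+1} = y_n/3:

x_{n+1} * y_{n+1} = (3x_n) * (y_n/3) = x_n * y_n
The product is conserved.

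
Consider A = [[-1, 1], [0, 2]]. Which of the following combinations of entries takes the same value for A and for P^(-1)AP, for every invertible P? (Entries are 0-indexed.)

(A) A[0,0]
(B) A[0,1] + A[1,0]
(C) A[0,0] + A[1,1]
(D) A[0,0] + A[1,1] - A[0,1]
C

A[0,0] + A[1,1] is the trace of A. By the cyclic property of the trace, tr(P^(-1)AP) = tr(APP^(-1)) = tr(A), so it is the same for every matrix similar to A.

The other combinations are not similarity invariants. For example, take P = [[1, 1], [1, 2]] (det P = 1), so P^(-1) = [[2, -1], [-1, 1]] and
B = P^(-1)AP = [[-2, -2], [2, 3]].
Evaluating each option on A and on B:
(A) A[0,0]: -1 for A, -2 for B -> changes
(B) A[0,1] + A[1,0]: 1 for A, 0 for B -> changes
(C) A[0,0] + A[1,1]: 1 for A, 1 for B -> unchanged
(D) A[0,0] + A[1,1] - A[0,1]: 0 for A, 3 for B -> changes

Only (C) A[0,0] + A[1,1] = 1 survives (and it does so for every P, not just this one), so it is the invariant.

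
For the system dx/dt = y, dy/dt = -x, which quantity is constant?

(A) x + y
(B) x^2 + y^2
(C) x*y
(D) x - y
B

A first integral I satisfies dI/dt = 0 along every solution. Differentiate each option and use the equation of motion:
(A) d/dt[x + y] = y + (-x) = y - x, not identically 0
(B) d/dt[x^2 + y^2] = 2x*dx/dt + 2y*dy/dt = 2x*y + 2y*(-x) = 0
(C) d/dt[x*y] = (dx/dt)y + x(dy/dt) = y^2 - x^2, not identically 0
(D) d/dt[x - y] = y - (-x) = x + y, not identically 0

Only (B) has zero time-derivative. So x^2 + y^2 (the squared radius; trajectories are circles) is the conserved quantity.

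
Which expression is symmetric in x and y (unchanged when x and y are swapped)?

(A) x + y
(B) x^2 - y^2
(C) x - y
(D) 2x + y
A

A symmetric expression is unchanged when the variables are permuted; here the transformation to test is the swap (x, y) -> (y, x).
Substitute the transformed coordinates into each option and compare with the original:
(A) x + y  ->  (y) + (x) = x + y   [equals x + y: invariant]
(B) x^2 - y^2  ->  (y)^2 - (x)^2 = -x^2 + y^2   [differs from x^2 - y^2: not invariant]
(C) x - y  ->  (y) - (x) = -x + y   [differs from x - y: not invariant]
(D) 2x + y  ->  2(y) + (x) = x + 2y   [differs from 2x + y: not invariant]

Only option (A), x + y, is unchanged by the transformation.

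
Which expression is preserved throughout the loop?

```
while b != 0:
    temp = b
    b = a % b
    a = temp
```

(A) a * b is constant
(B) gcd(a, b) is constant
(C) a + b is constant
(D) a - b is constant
B

A loop invariant must hold before the first iteration and be re-established by every execution of the body.

(B) gcd(a, b) is constant: One iteration replaces (a, b) by (b, a mod b). Since a mod b = a - q*b for an integer q, any common divisor of a and b divides b and a mod b, and conversely; hence gcd(b, a mod b) = gcd(a, b). For instance (16, 5) -> (5, 1) keeps gcd = 1. At exit b = 0 and a = gcd of the original inputs.

The other options fail:
(A) a * b is constant: e.g. (a, b) = (16, 5) -> (5, 1): the product goes from 80 to 5.
(C) a + b is constant: e.g. (a, b) = (16, 5) -> (5, 1): the sum goes from 21 to 6.
(D) a - b is constant: e.g. (a, b) = (16, 5) -> (5, 1): the difference goes from 11 to 4.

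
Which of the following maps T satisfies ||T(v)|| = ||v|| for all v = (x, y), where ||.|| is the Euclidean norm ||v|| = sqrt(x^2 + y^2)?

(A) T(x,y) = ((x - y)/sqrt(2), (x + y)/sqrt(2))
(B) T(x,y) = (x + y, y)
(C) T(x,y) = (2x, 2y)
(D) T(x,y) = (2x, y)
A

A transformation preserves a norm if ||T(v)|| = ||v|| for every v; a single vector where the norm changes rules an option out.

(A) T(x,y) = ((x - y)/sqrt(2), (x + y)/sqrt(2)): preserves the norm -- it is an orthogonal map (a rotation/reflection), and (sqrt(2)(x - y)/2)^2 + (sqrt(2)(x + y)/2)^2 simplifies to x^2 + y^2.
(B) T(x,y) = (x + y, y): v = (0, 1) has norm sqrt((0)^2 + (1)^2) = 1, but T(v) = (1, 1) has norm sqrt(2) -- not preserved.
(C) T(x,y) = (2x, 2y): v = (1, 0) has norm sqrt((1)^2 + (0)^2) = 1, but T(v) = (2, 0) has norm 2 -- not preserved.
(D) T(x,y) = (2x, y): v = (1, 0) has norm sqrt((1)^2 + (0)^2) = 1, but T(v) = (2, 0) has norm 2 -- not preserved.

Therefore the answer is (A).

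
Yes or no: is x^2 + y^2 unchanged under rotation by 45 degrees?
Yes

Applying rotation by 45 degrees: x' = x*cos(45 degrees) - y*sin(45 degrees) = sqrt(2)x/2 - sqrt(2)y/2, y' = x*sin(45 degrees) + y*cos(45 degrees) = sqrt(2)x/2 + sqrt(2)y/2

Substituting into x^2 + y^2:
(sqrt(2)x/2 - sqrt(2)y/2)^2 + (sqrt(2)x/2 + sqrt(2)y/2)^2
= x^2 + y^2

This equals the original expression x^2 + y^2, so it IS invariant.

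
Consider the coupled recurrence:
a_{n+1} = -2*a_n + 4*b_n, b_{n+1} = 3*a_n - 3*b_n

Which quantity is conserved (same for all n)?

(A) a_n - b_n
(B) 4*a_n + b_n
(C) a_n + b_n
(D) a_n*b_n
C

Replace a_n by a_{n+1} = -2*a_n + 4*b_n and b_n by b_{n+1} = 3*a_n - 3*b_n in each option and simplify:
(A) a_n - b_n  ->  (-2*a_n + 4*b_n) - (3*a_n - 3*b_n) = -5*a_n + 7*b_n   [not conserved]
(B) 4*a_n + b_n  ->  4*(-2*a_n + 4*b_n) + (3*a_n - 3*b_n) = -5*a_n + 13*b_n   [not conserved]
(C) a_n + b_n  ->  (-2*a_n + 4*b_n) + (3*a_n - 3*b_n) = a_n + b_n   [conserved]
(D) a_n*b_n  ->  (-2*a_n + 4*b_n)*(3*a_n - 3*b_n) = -6*a_n^2 + 18*a_n*b_n - 12*b_n^2   [not conserved]

Only (C) a_n + b_n returns to itself after one step, so it is the conserved quantity.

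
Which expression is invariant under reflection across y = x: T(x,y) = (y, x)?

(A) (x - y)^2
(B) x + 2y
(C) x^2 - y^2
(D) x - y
A

The map is reflection across y = x: T(x,y) = (y, x).
Substitute the transformed coordinates into each option and compare with the original:
(A) (x - y)^2  ->  ((y) - (x))^2 = x^2 - 2xy + y^2   [equals (x - y)^2: invariant]
(B) x + 2y  ->  (y) + 2(x) = 2x + y   [differs from x + 2y: not invariant]
(C) x^2 - y^2  ->  (y)^2 - (x)^2 = -x^2 + y^2   [differs from x^2 - y^2: not invariant]
(D) x - y  ->  (y) - (x) = -x + y   [differs from x - y: not invariant]

Only option (A), (x - y)^2, is unchanged by the transformation.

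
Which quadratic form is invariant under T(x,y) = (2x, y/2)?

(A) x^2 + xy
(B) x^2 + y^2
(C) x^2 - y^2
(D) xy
D

T multiplies x by 2 and divides y by 2.
Substitute the transformed coordinates into each option and compare with the original:
(A) x^2 + xy  ->  (2x)^2 + (2x)(y/2) = 4x^2 + xy   [differs from x^2 + xy: not invariant]
(B) x^2 + y^2  ->  (2x)^2 + (y/2)^2 = 4x^2 + y^2/4   [differs from x^2 + y^2: not invariant]
(C) x^2 - y^2  ->  (2x)^2 - (y/2)^2 = 4x^2 - y^2/4   [differs from x^2 - y^2: not invariant]
(D) xy  ->  (2x)(y/2) = xy   [equals xy: invariant]

Only option (D), xy, is unchanged by the transformation.
The factors 2 and 1/2 cancel only in the pure product xy.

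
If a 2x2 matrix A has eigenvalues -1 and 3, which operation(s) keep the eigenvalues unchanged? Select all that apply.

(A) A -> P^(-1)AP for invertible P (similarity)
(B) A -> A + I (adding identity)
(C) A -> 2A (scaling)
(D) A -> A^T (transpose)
A and D

Eigenvalues are preserved by:
1. Similarity transformations: A -> P^(-1)AP (same characteristic polynomial)
2. Transpose: A^T has the same eigenvalues as A

Eigenvalues are NOT preserved by:
- Adding identity: eigenvalues become -1+1, 3+1
- Scaling: eigenvalues become -2, 6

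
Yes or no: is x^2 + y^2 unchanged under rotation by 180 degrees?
Yes

Applying rotation by 180 degrees: x' = x*cos(180 degrees) - y*sin(180 degrees) = -x, y' = x*sin(180 degrees) + y*cos(180 degrees) = -y

Substituting into x^2 + y^2:
(-x)^2 + (-y)^2
= x^2 + y^2

This equals the original expression x^2 + y^2, so it IS invariant.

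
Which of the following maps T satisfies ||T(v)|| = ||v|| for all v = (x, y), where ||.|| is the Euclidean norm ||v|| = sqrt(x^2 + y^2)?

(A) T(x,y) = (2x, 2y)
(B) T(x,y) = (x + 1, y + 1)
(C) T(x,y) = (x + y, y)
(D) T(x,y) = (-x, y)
D

A transformation preserves a norm if ||T(v)|| = ||v|| for every v; a single vector where the norm changes rules an option out.

(A) T(x,y) = (2x, 2y): v = (1, 0) has norm sqrt((1)^2 + (0)^2) = 1, but T(v) = (2, 0) has norm 2 -- not preserved.
(B) T(x,y) = (x + 1, y + 1): v = (1, 0) has norm sqrt((1)^2 + (0)^2) = 1, but T(v) = (2, 1) has norm sqrt(5) -- not preserved.
(C) T(x,y) = (x + y, y): v = (0, 1) has norm sqrt((0)^2 + (1)^2) = 1, but T(v) = (1, 1) has norm sqrt(2) -- not preserved.
(D) T(x,y) = (-x, y): preserves the norm -- it is an orthogonal map (a rotation/reflection), and (-x)^2 + (y)^2 simplifies to x^2 + y^2.

Therefore the answer is (D).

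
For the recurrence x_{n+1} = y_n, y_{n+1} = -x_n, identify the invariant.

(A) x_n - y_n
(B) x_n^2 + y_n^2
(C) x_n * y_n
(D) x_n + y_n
B

For the recurrence x_{n+1} = y_n, y_{n+1} = -x_n:

x_{n+1}^2 + y_{n+1}^2 = y_n^2 + (-x_n)^2 = x_n^2 + y_n^2
The sum of squares is conserved (like energy in a harmonic oscillator).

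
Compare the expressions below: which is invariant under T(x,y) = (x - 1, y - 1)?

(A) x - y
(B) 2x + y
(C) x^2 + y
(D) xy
A

An expression E(x,y) is invariant under T if E(T(x,y)) = E(x,y). Here T(x,y) = (x - 1, y - 1).
Substitute the transformed coordinates into each option and compare with the original:
(A) x - y  ->  (x - 1) - (y - 1) = x - y   [equals x - y: invariant]
(B) 2x + y  ->  2(x - 1) + (y - 1) = 2x + y - 3   [differs from 2x + y: not invariant]
(C) x^2 + y  ->  (x - 1)^2 + (y - 1) = x^2 - 2x + y   [differs from x^2 + y: not invariant]
(D) xy  ->  (x - 1)(y - 1) = xy - x - y + 1   [differs from xy: not invariant]

Only option (A), x - y, is unchanged by the transformation.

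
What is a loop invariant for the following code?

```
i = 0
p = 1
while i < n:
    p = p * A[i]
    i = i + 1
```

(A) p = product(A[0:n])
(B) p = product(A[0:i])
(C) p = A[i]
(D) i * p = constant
B

A loop invariant must hold before the first iteration and be re-established by every execution of the body.

(B) p = product(A[0:i]): Initially i = 0 and p = 1 = product of the empty slice A[0:0]. If p = product(A[0:i]) holds at the top of an iteration, the body sets p to product(A[0:i]) * A[i] = product(A[0:i+1]) and then i to i+1, so the property is restored. At exit i = n, giving p = product(A[0:n]).

The other options fail:
(A) p = product(A[0:n]): false before the loop (p = 1, not the full product) -- it only becomes true at exit.
(C) p = A[i]: after the first iteration p = A[0] but i = 1; in general p is a product of several elements, not a single one.
(D) i * p = constant: initially i * p = 0, but after one iteration it is 1 * A[0], which is nonzero in general.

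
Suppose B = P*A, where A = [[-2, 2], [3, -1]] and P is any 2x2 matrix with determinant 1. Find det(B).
-4

By the multiplicative property of determinants, det(B) = det(P*A) = det(P) * det(A) = det(A),
so the determinant is invariant under multiplication by any determinant-1 matrix; we just need det(A).

det(A) = (-2)(-1) - (2)(3) = 2 - 6 = -4

Therefore det(B) = 1 * (-4) = -4.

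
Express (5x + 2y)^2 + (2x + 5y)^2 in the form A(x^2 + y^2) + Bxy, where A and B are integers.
29(x^2 + y^2) + 40xy

Expanding: (5x + 2y)^2 = 25x^2 + 20xy + 4y^2
(2x + 5y)^2 = 4x^2 + 20xy + 25y^2
Sum = (25+4)(x^2+y^2) + 40xy = 29(x^2 + y^2) + 40xy
This is symmetric in x and y.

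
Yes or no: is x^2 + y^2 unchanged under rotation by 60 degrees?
Yes

Applying rotation by 60 degrees: x' = x*cos(60 degrees) - y*sin(60 degrees) = x/2 - sqrt(3)y/2, y' = x*sin(60 degrees) + y*cos(60 degrees) = sqrt(3)x/2 + y/2

Substituting into x^2 + y^2:
(x/2 - sqrt(3)y/2)^2 + (sqrt(3)x/2 + y/2)^2
= x^2 + y^2

This equals the original expression x^2 + y^2, so it IS invariant.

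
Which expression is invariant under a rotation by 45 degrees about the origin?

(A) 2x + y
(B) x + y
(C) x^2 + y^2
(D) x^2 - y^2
C

A rotation by 45 degrees sends (x, y) to (sqrt(2)x/2 - sqrt(2)y/2, sqrt(2)x/2 + sqrt(2)y/2).
Substitute the transformed coordinates into each option and compare with the original:
(A) 2x + y  ->  2(sqrt(2)x/2 - sqrt(2)y/2) + (sqrt(2)x/2 + sqrt(2)y/2) = 3sqrt(2)x/2 - sqrt(2)y/2   [differs from 2x + y: not invariant]
(B) x + y  ->  (sqrt(2)x/2 - sqrt(2)y/2) + (sqrt(2)x/2 + sqrt(2)y/2) = sqrt(2)x   [differs from x + y: not invariant]
(C) x^2 + y^2  ->  (sqrt(2)x/2 - sqrt(2)y/2)^2 + (sqrt(2)x/2 + sqrt(2)y/2)^2 = x^2 + y^2   [equals x^2 + y^2: invariant]
(D) x^2 - y^2  ->  (sqrt(2)x/2 - sqrt(2)y/2)^2 - (sqrt(2)x/2 + sqrt(2)y/2)^2 = -2xy   [differs from x^2 - y^2: not invariant]

Only option (C), x^2 + y^2, is unchanged by the transformation.
Geometrically, x^2 + y^2 is the squared distance from the origin, which every rotation about the origin preserves.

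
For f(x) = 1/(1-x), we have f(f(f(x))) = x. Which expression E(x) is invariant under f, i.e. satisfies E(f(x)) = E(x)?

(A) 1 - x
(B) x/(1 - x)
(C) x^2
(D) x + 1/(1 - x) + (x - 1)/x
D

Replace x by f(x) = 1/(1 - x) in each option and simplify. As a quick numerical cross-check, also compare E(5) with E(f(5)) = E(-1/4).

(A) 1 - x  ->  1 - (1/(1 - x)) = x/(x - 1); check: E(5) = -4 but E(-1/4) = 5/4.   [not invariant]
(B) x/(1 - x)  ->  (1/(1 - x))/(1 - (1/(1 - x))) = -1/x; check: E(5) = -5/4 but E(-1/4) = -1/5.   [not invariant]
(C) x^2  ->  (1/(1 - x))^2 = (x - 1)^(-2); check: E(5) = 25 but E(-1/4) = 1/16.   [not invariant]
(D) x + 1/(1 - x) + (x - 1)/x  ->  (1/(1 - x)) + 1/(1 - (1/(1 - x))) + ((1/(1 - x)) - 1)/(1/(1 - x)), which simplifies back to x + 1/(1 - x) + (x - 1)/x; check: E(5) = 111/20, E(-1/4) = 111/20.   [invariant]

Only (D) is unchanged. Indeed f(f(x)) = 1/(1 - 1/(1-x)) = (1-x)/(-x) = (x-1)/x, so E(x) = x + f(x) + f(f(x)) is the sum over the whole 3-cycle; applying f just permutes the three terms cyclically (x -> f(x) -> f(f(x)) -> x), leaving the sum unchanged.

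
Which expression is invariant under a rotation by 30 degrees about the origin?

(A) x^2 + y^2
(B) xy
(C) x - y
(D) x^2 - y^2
A

A rotation by 30 degrees sends (x, y) to (sqrt(3)x/2 - y/2, x/2 + sqrt(3)y/2).
Substitute the transformed coordinates into each option and compare with the original:
(A) x^2 + y^2  ->  (sqrt(3)x/2 - y/2)^2 + (x/2 + sqrt(3)y/2)^2 = x^2 + y^2   [equals x^2 + y^2: invariant]
(B) xy  ->  (sqrt(3)x/2 - y/2)(x/2 + sqrt(3)y/2) = sqrt(3)x^2/4 + xy/2 - sqrt(3)y^2/4   [differs from xy: not invariant]
(C) x - y  ->  (sqrt(3)x/2 - y/2) - (x/2 + sqrt(3)y/2) = -x/2 + sqrt(3)x/2 - sqrt(3)y/2 - y/2   [differs from x - y: not invariant]
(D) x^2 - y^2  ->  (sqrt(3)x/2 - y/2)^2 - (x/2 + sqrt(3)y/2)^2 = x^2/2 - sqrt(3)xy - y^2/2   [differs from x^2 - y^2: not invariant]

Only option (A), x^2 + y^2, is unchanged by the transformation.
Geometrically, x^2 + y^2 is the squared distance from the origin, which every rotation about the origin preserves.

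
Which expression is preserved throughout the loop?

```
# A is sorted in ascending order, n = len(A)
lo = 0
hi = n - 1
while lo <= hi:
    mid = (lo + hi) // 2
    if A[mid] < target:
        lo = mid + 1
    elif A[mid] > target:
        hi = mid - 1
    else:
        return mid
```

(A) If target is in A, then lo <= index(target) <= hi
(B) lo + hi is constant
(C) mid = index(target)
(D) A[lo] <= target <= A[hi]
A

A loop invariant must hold before the first iteration and be re-established by every execution of the body.

(A) If target is in A, then lo <= index(target) <= hi: Before the loop [lo, hi] = [0, n-1] covers every index. When A[mid] < target, sortedness puts target strictly to the right of mid, so setting lo = mid + 1 keeps index(target) in [lo, hi]; symmetrically for hi = mid - 1. Hence 'if target is in A then lo <= index(target) <= hi' holds after every iteration, and when lo > hi it proves target is absent.

The other options fail:
(B) lo + hi is constant: each iteration moves exactly one of lo, hi, so lo + hi changes (e.g. 0 + (n-1) becomes (mid+1) + (n-1)).
(C) mid = index(target): mid is just the current probe; it equals index(target) only on the iteration that returns.
(D) A[lo] <= target <= A[hi]: fails when target is not in A (e.g. target < A[0] already violates it before the loop), so it is not maintained in general.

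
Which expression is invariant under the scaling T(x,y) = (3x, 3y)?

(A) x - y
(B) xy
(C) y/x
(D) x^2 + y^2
C

Under the uniform scaling T(x,y) = (3x, 3y):
Substitute the transformed coordinates into each option and compare with the original:
(A) x - y  ->  (3x) - (3y) = 3x - 3y   [differs from x - y: not invariant]
(B) xy  ->  (3x)(3y) = 9xy   [differs from xy: not invariant]
(C) y/x  ->  (3y)/(3x) = y/x   [equals y/x: invariant]
(D) x^2 + y^2  ->  (3x)^2 + (3y)^2 = 9x^2 + 9y^2   [differs from x^2 + y^2: not invariant]

Only option (C), y/x, is unchanged by the transformation.
The common factor 3 cancels in a ratio of coordinates, while sums, products and sums of squares pick up factors of 3 or 9.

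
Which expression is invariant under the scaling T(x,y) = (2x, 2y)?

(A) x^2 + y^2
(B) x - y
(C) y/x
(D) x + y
C

Under the uniform scaling T(x,y) = (2x, 2y):
Substitute the transformed coordinates into each option and compare with the original:
(A) x^2 + y^2  ->  (2x)^2 + (2y)^2 = 4x^2 + 4y^2   [differs from x^2 + y^2: not invariant]
(B) x - y  ->  (2x) - (2y) = 2x - 2y   [differs from x - y: not invariant]
(C) y/x  ->  (2y)/(2x) = y/x   [equals y/x: invariant]
(D) x + y  ->  (2x) + (2y) = 2x + 2y   [differs from x + y: not invariant]

Only option (C), y/x, is unchanged by the transformation.
The common factor 2 cancels in a ratio of coordinates, while sums, products and sums of squares pick up factors of 2 or 4.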